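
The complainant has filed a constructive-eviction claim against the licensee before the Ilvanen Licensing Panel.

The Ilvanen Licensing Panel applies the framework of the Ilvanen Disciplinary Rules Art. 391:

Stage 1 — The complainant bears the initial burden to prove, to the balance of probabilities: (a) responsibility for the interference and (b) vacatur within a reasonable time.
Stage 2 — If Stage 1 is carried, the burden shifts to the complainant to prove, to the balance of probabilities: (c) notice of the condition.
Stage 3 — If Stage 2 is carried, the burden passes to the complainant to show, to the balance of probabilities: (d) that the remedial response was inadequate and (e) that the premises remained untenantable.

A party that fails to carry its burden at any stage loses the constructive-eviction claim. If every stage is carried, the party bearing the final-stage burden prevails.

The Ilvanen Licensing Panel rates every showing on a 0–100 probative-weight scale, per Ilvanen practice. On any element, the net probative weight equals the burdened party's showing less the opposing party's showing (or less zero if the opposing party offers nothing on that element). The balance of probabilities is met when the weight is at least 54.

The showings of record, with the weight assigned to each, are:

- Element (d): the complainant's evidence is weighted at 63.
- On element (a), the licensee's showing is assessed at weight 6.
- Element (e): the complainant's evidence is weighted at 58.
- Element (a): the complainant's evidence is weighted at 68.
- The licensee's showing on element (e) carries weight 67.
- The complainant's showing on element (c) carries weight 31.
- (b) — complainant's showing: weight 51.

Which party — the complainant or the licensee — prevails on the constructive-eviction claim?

licensee

Stage 1 (complainant, the balance of probabilities, weight is at least 54): (a) net 68−6=62 ≥ 54 — meets; (b) 51 < 54 — fails.
  The complainant does not carry Stage 1.
The licensee prevails.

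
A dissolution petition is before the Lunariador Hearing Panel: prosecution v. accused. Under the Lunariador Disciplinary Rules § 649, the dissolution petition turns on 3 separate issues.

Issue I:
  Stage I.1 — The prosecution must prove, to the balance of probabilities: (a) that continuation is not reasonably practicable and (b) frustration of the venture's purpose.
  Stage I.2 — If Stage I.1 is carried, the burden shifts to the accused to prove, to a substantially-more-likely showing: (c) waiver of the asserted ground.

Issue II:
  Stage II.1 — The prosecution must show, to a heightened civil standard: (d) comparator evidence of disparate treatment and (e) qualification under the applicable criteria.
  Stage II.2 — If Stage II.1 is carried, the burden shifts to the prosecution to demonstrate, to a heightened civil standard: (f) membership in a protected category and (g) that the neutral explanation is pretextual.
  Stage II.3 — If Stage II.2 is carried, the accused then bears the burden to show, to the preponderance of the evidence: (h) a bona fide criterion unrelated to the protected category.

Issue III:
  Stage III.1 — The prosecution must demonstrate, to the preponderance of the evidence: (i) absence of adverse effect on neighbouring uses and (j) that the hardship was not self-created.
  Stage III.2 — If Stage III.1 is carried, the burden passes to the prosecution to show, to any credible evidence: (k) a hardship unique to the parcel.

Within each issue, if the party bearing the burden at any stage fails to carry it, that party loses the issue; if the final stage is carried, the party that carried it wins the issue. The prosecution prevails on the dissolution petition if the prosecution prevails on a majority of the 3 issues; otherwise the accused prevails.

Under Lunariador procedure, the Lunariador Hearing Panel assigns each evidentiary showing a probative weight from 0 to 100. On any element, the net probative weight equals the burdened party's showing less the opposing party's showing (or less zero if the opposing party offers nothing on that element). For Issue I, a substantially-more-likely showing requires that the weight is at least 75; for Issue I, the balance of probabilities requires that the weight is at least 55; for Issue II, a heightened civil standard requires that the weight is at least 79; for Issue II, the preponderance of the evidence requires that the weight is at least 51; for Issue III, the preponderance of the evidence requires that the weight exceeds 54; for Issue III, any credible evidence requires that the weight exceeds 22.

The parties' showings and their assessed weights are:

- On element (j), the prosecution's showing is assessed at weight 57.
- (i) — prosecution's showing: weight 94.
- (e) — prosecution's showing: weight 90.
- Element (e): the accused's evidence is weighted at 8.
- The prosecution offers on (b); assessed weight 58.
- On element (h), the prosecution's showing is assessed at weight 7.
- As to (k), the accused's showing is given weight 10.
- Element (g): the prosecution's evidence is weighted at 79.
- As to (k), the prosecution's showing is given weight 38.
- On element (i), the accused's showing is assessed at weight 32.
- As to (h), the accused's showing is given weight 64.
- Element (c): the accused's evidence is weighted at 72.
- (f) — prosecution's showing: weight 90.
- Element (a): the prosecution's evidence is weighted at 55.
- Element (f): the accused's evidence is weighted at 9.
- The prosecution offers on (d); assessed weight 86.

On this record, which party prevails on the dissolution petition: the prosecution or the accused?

prosecution

— Issue I —
Stage I.1 (prosecution, the balance of probabilities, weight is at least 55): (a) 55 ≥ 55 — meets; (b) 58 ≥ 55 — meets.
  Stage I.1 carried; the burden shifts to the accused.
Stage I.2 (accused, a substantially-more-likely showing, weight is at least 75): (c) 72 < 75 — fails.
  Not every element is met, so the accused fails to carry Stage I.2.
The analysis ends at Stage I.2; the prosecution prevails on this issue.
— Issue II —
Stage II.1 (prosecution, a heightened civil standard, weight is at least 79): (d) 86 ≥ 79 — meets; (e) net 90−8=82 ≥ 79 — meets.
  Stage II.1 is satisfied; the prosecution continues to bear the burden.
Stage II.2 (prosecution, a heightened civil standard, weight is at least 79): (f) net 90−9=81 ≥ 79 — meets; (g) 79 ≥ 79 — meets.
  All elements met. The burden passes to the accused.
Stage II.3 (accused, the preponderance of the evidence, weight is at least 51): (h) net 64−7=57 ≥ 51 — meets.
  Stage II.3 carried; the final stage is satisfied.
With every stage satisfied, the accused prevails on this issue.
— Issue III —
Stage III.1 — burden on prosecution; standard: the preponderance of the evidence (weight exceeds 54).
    (i): 94 − 32 = 62 > 54 [met]
    (j): 57 > 54 [met]
  Stage III.1 is satisfied; the prosecution continues to bear the burden.
Stage III.2 — burden on prosecution; standard: any credible evidence (weight exceeds 22).
    (k): 38 − 10 = 28 > 22 [met]
  Stage III.2 carried; the final stage is satisfied.
With every stage satisfied, the prosecution prevails on this issue.
Per-issue: Issue I → prosecution; Issue II → accused; Issue III → prosecution. The prosecution must prevail on a majority of issues; overall, the prosecution prevails.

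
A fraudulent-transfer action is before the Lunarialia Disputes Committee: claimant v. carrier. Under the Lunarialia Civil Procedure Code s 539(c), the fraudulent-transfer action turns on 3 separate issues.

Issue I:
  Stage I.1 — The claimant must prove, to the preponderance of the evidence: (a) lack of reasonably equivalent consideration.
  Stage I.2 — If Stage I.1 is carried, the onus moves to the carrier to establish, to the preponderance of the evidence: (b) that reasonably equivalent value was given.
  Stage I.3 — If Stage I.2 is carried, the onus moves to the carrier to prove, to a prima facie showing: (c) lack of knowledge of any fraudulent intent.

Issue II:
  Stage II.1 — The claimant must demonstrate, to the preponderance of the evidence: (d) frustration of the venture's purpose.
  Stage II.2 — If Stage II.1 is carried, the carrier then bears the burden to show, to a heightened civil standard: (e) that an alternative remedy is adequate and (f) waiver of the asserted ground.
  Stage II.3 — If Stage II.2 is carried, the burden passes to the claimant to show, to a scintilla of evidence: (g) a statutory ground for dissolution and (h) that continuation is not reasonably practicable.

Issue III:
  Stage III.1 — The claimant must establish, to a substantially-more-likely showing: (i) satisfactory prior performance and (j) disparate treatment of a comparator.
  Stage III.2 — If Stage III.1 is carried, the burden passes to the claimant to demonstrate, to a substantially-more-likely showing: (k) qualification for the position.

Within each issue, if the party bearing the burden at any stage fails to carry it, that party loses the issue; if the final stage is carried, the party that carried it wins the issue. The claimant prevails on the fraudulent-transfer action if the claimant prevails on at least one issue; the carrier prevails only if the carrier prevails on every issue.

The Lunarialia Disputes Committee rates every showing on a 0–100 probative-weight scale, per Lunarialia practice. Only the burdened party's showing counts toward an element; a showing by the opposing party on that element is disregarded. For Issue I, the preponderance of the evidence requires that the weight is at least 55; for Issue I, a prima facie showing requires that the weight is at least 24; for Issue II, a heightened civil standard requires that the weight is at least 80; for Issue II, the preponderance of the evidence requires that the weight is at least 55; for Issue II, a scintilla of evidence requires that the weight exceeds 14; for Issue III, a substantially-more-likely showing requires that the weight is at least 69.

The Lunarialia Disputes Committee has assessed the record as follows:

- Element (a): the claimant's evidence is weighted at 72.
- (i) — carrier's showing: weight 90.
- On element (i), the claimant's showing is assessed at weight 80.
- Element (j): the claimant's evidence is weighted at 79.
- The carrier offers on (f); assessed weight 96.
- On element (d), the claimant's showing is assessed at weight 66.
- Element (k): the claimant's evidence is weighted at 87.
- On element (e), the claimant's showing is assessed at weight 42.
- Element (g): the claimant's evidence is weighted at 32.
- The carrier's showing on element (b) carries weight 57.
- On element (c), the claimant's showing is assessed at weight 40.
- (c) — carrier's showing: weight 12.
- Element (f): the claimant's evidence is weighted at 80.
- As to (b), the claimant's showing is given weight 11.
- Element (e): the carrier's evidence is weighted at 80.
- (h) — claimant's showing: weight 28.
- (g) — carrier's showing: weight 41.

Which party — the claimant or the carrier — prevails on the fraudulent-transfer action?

claimant

— Issue I —
Stage I.1 — burden on claimant; standard: the preponderance of the evidence (weight is at least 55).
    (a): 72 ≥ 55 [met]
  All elements met. The burden passes to the carrier.
Stage I.2 — burden on carrier; standard: the preponderance of the evidence (weight is at least 55).
    (b): 57 (claimant's 11 disregarded) ≥ 55 [met]
  Stage I.2 carried; the burden remains with the carrier.
Stage I.3 — burden on carrier; standard: a prima facie showing (weight is at least 24).
    (c): 12 (claimant's 40 disregarded) < 24 [not met]
  Stage I.3 not carried; the carrier fails its burden.
So the claimant prevails on this issue.
— Issue II —
Stage II.1 — burden on claimant; standard: the preponderance of the evidence (weight is at least 55).
    (d): 66 ≥ 55 [met]
  All elements met. The burden passes to the carrier.
Stage II.2 — burden on carrier; standard: a heightened civil standard (weight is at least 80).
    (e): 80 (claimant's 42 disregarded) ≥ 80 [met]
    (f): 96 (claimant's 80 disregarded) ≥ 80 [met]
  All elements met. The burden passes to the claimant.
Stage II.3 — burden on claimant; standard: a scintilla of evidence (weight exceeds 14).
    (g): 32 (carrier's 41 disregarded) > 14 [met]
    (h): 28 > 14 [met]
  The claimant carries the last stage.
With every stage satisfied, the claimant prevails on this issue.
— Issue III —
Stage III.1 (claimant, a substantially-more-likely showing, weight is at least 69): (i) 80 (carrier's 90 disregarded) ≥ 69 — meets; (j) 79 ≥ 69 — meets.
  Stage III.1 carried; the burden remains with the claimant.
Stage III.2 (claimant, a substantially-more-likely showing, weight is at least 69): (k) 87 ≥ 69 — meets.
  Stage III.2 carried; the final stage is satisfied.
Every stage carried; the claimant prevails on this issue.
Per-issue: Issue I → claimant; Issue II → claimant; Issue III → claimant. The claimant must prevail on at least one issue; overall, the claimant prevails.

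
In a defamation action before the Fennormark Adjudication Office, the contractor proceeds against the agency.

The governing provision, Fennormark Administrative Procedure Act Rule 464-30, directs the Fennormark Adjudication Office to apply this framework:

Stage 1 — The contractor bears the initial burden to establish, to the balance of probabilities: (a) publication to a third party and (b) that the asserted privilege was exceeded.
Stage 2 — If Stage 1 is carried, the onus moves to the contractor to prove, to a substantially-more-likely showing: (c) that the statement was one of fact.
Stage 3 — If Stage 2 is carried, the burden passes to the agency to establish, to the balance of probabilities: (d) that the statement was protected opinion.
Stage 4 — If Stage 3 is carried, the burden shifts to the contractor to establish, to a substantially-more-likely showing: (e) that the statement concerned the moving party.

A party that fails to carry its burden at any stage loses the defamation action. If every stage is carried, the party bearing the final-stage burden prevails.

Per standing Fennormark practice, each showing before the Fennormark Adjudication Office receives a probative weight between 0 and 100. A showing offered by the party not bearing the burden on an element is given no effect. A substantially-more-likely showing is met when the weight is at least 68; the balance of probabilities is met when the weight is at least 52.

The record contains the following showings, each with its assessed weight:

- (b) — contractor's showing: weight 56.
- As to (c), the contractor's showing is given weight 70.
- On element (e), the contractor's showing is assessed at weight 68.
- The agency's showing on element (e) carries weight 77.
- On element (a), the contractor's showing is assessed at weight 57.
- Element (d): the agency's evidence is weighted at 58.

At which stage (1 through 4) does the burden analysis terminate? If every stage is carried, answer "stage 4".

stage 4

Stage 1 (contractor, the balance of probabilities, weight is at least 52): (a) 57 ≥ 52 — meets; (b) 56 ≥ 52 — meets.
  All elements met. The contractor retains the burden for Stage 2.
Stage 2 (contractor, a substantially-more-likely showing, weight is at least 68): (c) 70 ≥ 68 — meets.
  The contractor carries Stage 2; the agency now bears the burden.
Stage 3 (agency, the balance of probabilities, weight is at least 52): (d) 58 ≥ 52 — meets.
  The agency carries Stage 3; the contractor now bears the burden.
Stage 4 (contractor, a substantially-more-likely showing, weight is at least 68): (e) 68 (agency's 77 disregarded) ≥ 68 — meets.
  Stage 4 carried; the final stage is satisfied.
All stages carried — the contractor prevails.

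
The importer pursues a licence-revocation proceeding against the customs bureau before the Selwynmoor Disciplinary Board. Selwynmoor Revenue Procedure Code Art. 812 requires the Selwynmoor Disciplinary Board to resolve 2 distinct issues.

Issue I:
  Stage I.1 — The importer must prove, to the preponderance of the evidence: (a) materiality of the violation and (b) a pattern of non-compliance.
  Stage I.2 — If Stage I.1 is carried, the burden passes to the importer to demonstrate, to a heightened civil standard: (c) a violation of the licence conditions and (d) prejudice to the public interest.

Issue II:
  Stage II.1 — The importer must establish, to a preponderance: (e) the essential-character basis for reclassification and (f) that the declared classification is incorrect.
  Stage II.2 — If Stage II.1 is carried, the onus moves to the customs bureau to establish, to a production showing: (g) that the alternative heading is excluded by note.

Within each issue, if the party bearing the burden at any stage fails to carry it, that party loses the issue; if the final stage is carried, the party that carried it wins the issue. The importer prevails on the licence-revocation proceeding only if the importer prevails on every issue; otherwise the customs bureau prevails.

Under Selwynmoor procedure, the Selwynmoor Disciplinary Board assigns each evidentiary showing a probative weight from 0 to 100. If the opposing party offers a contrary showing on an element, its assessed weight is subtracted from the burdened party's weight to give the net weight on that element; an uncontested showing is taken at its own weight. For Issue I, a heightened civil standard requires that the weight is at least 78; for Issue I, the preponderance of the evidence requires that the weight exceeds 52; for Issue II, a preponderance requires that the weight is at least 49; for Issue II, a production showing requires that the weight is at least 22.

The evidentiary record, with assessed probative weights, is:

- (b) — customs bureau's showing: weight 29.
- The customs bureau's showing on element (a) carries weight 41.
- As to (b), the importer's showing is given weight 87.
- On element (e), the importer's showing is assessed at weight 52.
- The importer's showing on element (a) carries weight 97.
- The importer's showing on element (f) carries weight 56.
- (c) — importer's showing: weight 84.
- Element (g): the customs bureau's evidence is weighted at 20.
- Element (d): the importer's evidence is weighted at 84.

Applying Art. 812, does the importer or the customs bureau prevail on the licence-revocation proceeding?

importer

— Issue I —
At Stage I.1 the importer must meet the preponderance of the evidence (weight exceeds 52): on (a) the weight is 97 less the opposing 41 gives net 56, > 52, so (a) meets the standard; on (b) the weight is 87 less the opposing 29 gives net 58, > 52, so (b) meets the standard.
  Stage I.1 is satisfied; the importer continues to bear the burden.
At Stage I.2 the importer must meet a heightened civil standard (weight is at least 78): on (c) the weight is 84, which does reach 78, so (c) meets the standard; on (d) the weight is 84, ≥ 78, so (d) meets the standard.
  Stage I.2 carried; the final stage is satisfied.
Every stage carried; the importer prevails on this issue.
— Issue II —
Stage II.1 — burden on importer; standard: a preponderance (weight is at least 49).
    (e): 52 ≥ 49 [met]
    (f): 56 ≥ 49 [met]
  Stage II.1 carried; the burden shifts to the customs bureau.
Stage II.2 — burden on customs bureau; standard: a production showing (weight is at least 22).
    (g): 20 < 22 [not met]
  The customs bureau does not carry Stage II.2.
The importer prevails on this issue.
Per-issue: Issue I → importer; Issue II → importer. The importer must prevail on every issue; overall, the importer prevails.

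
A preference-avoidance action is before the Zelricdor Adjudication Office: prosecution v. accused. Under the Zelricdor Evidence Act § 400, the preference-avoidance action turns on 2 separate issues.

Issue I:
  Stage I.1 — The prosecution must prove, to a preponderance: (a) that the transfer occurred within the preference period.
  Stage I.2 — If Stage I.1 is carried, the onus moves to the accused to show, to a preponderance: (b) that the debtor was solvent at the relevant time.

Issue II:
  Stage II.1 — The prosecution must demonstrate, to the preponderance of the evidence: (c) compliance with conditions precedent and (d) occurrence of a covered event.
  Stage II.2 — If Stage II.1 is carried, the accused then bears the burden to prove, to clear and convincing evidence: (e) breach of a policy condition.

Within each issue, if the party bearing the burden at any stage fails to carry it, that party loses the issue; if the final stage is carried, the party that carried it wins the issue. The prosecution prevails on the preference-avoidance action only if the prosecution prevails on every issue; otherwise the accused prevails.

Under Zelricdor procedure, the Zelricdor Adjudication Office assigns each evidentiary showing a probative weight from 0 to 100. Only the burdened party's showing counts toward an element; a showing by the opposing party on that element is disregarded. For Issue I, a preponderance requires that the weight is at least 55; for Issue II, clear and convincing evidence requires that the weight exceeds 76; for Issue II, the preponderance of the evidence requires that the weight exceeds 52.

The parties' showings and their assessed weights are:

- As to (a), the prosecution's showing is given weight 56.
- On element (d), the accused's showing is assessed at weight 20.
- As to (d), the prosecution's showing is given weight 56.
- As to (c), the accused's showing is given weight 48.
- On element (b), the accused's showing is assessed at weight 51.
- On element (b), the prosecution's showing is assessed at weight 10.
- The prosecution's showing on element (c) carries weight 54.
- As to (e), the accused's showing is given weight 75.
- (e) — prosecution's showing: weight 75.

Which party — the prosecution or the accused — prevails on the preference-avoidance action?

prosecution

— Issue I —
At Stage I.1 the prosecution must meet a preponderance (weight is at least 55): on (a) the weight is 56, which does reach 55, so (a) meets the standard.
  The prosecution carries Stage I.1; the accused now bears the burden.
At Stage I.2 the accused must meet a preponderance (weight is at least 55): on (b) the weight is 51 (the prosecution's 10 is given no effect), < 55, so (b) does not meet the standard.
  Not every element is met, so the accused fails to carry Stage I.2.
The analysis ends at Stage I.2; the prosecution prevails on this issue.
— Issue II —
Stage II.1 (prosecution, the preponderance of the evidence, weight exceeds 52): (c) 54 (accused's 48 disregarded) > 52 — meets; (d) 56 (accused's 20 disregarded) > 52 — meets.
  Stage II.1 carried; the burden shifts to the accused.
Stage II.2 (accused, clear and convincing evidence, weight exceeds 76): (e) 75 (prosecution's 75 disregarded) ≤ 76 — fails.
  Not every element is met, so the accused fails to carry Stage II.2.
The analysis ends at Stage II.2; the prosecution prevails on this issue.
Per-issue: Issue I → prosecution; Issue II → prosecution. The prosecution must prevail on every issue; overall, the prosecution prevails.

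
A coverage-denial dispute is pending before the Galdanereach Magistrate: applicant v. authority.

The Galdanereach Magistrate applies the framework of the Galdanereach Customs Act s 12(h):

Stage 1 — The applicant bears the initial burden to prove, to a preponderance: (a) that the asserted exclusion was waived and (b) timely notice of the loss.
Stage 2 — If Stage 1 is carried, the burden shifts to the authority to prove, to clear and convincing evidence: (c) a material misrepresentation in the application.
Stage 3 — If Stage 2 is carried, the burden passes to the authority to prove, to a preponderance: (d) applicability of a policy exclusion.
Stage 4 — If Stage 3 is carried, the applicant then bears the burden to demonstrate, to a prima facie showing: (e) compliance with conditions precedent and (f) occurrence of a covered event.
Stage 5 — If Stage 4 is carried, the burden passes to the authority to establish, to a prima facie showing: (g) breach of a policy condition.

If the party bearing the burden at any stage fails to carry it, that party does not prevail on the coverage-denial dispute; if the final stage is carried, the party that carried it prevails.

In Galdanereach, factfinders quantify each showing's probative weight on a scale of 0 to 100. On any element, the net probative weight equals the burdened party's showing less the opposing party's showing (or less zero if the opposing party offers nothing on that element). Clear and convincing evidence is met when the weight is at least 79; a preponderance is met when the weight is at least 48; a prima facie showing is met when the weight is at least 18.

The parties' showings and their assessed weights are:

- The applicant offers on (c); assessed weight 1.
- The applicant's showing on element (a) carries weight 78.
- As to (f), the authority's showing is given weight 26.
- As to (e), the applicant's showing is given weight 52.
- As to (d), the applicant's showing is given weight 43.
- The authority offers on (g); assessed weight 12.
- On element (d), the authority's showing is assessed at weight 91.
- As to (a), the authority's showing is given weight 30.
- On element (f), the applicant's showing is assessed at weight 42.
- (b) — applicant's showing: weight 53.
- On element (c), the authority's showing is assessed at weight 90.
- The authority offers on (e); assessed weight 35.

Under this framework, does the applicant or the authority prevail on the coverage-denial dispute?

Stage 1 — burden on applicant; standard: a preponderance (weight is at least 48).
    (a): 78 − 30 = 48 ≥ 48 [met]
    (b): 53 ≥ 48 [met]
  All elements met. The burden passes to the authority.
Stage 2 — burden on authority; standard: clear and convincing evidence (weight is at least 79).
    (c): 90 − 1 = 89 ≥ 79 [met]
  Stage 2 is satisfied; the authority continues to bear the burden.
Stage 3 — burden on authority; standard: a preponderance (weight is at least 48).
    (d): 91 − 43 = 48 ≥ 48 [met]
  Stage 3 carried; the burden shifts to the applicant.
Stage 4 — burden on applicant; standard: a prima facie showing (weight is at least 18).
    (e): 52 − 35 = 17 < 18 [not met]
    (f): 42 − 26 = 16 < 18 [not met]
  Not every element is met, so the applicant fails to carry Stage 4.
The authority prevails.

authority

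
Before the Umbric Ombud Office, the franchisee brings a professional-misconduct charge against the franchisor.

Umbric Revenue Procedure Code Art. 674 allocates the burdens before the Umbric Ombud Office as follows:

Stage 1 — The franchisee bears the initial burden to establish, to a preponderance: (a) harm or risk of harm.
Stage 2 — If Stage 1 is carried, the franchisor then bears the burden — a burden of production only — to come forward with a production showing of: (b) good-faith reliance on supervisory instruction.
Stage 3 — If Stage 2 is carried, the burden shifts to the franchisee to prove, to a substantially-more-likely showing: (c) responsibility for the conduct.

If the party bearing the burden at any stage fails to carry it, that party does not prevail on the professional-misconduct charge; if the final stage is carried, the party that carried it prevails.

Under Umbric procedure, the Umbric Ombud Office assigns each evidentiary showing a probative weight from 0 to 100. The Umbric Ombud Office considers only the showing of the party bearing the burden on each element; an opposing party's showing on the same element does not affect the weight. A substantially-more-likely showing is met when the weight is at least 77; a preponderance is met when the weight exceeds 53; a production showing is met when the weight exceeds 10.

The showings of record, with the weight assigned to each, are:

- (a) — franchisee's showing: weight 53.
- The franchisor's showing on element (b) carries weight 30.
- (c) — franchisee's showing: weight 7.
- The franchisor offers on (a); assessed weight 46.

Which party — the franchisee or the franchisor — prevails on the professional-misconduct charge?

Stage 1 (franchisee, a preponderance, weight exceeds 53): (a) 53 (franchisor's 46 disregarded) ≤ 53 — fails.
  The franchisee does not carry Stage 1.
So the franchisor prevails.

franchisor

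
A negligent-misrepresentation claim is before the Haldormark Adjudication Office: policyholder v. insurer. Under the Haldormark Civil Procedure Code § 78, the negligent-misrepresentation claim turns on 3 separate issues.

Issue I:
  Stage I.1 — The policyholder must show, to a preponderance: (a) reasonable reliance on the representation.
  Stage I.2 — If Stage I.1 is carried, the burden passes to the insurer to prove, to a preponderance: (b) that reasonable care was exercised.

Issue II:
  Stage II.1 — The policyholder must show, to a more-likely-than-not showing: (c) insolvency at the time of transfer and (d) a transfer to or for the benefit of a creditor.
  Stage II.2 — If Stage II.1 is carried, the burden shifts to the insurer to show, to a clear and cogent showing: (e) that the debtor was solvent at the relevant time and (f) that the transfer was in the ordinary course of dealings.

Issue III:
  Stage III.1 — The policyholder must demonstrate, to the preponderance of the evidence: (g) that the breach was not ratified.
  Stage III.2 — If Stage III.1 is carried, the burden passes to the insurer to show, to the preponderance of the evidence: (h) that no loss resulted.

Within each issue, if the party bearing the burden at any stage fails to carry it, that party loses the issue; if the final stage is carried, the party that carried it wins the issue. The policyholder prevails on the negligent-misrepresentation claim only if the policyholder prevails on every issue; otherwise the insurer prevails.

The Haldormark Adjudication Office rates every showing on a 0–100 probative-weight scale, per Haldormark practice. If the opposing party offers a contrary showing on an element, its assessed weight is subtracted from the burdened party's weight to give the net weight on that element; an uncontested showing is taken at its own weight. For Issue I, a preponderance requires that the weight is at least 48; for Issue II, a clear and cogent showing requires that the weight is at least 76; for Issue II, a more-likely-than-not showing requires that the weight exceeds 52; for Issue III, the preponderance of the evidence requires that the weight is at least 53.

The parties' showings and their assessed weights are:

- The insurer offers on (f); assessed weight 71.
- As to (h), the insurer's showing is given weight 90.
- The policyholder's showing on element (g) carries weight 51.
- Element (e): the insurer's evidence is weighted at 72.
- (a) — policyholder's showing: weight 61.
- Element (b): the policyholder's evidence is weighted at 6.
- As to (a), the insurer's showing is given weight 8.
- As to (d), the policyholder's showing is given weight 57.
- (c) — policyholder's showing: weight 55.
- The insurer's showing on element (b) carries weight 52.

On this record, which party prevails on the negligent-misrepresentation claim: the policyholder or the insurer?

— Issue I —
At Stage I.1 the policyholder must meet a preponderance (weight is at least 48): on (a) the weight is 61 less the opposing 8 gives net 53, which does reach 48, so (a) meets the standard.
  All elements met. The burden passes to the insurer.
At Stage I.2 the insurer must meet a preponderance (weight is at least 48): on (b) the weight is 52 less the opposing 6 gives net 46, < 48, so (b) does not meet the standard.
  Not every element is met, so the insurer fails to carry Stage I.2.
The analysis ends at Stage I.2; the policyholder prevails on this issue.
— Issue II —
Stage II.1 (policyholder, a more-likely-than-not showing, weight exceeds 52): (c) 55 > 52 — meets; (d) 57 > 52 — meets.
  All elements met. The burden passes to the insurer.
Stage II.2 (insurer, a clear and cogent showing, weight is at least 76): (e) 72 < 76 — fails; (f) 71 < 76 — fails.
  Not every element is met, so the insurer fails to carry Stage II.2.
So the policyholder prevails on this issue.
— Issue III —
Stage III.1 — burden on policyholder; standard: the preponderance of the evidence (weight is at least 53).
    (g): 51 < 53 [not met]
  Not every element is met, so the policyholder fails to carry Stage III.1.
The analysis ends at Stage III.1; the insurer prevails on this issue.
Per-issue: Issue I → policyholder; Issue II → policyholder; Issue III → insurer. The policyholder must prevail on every issue; overall, the insurer prevails.

insurer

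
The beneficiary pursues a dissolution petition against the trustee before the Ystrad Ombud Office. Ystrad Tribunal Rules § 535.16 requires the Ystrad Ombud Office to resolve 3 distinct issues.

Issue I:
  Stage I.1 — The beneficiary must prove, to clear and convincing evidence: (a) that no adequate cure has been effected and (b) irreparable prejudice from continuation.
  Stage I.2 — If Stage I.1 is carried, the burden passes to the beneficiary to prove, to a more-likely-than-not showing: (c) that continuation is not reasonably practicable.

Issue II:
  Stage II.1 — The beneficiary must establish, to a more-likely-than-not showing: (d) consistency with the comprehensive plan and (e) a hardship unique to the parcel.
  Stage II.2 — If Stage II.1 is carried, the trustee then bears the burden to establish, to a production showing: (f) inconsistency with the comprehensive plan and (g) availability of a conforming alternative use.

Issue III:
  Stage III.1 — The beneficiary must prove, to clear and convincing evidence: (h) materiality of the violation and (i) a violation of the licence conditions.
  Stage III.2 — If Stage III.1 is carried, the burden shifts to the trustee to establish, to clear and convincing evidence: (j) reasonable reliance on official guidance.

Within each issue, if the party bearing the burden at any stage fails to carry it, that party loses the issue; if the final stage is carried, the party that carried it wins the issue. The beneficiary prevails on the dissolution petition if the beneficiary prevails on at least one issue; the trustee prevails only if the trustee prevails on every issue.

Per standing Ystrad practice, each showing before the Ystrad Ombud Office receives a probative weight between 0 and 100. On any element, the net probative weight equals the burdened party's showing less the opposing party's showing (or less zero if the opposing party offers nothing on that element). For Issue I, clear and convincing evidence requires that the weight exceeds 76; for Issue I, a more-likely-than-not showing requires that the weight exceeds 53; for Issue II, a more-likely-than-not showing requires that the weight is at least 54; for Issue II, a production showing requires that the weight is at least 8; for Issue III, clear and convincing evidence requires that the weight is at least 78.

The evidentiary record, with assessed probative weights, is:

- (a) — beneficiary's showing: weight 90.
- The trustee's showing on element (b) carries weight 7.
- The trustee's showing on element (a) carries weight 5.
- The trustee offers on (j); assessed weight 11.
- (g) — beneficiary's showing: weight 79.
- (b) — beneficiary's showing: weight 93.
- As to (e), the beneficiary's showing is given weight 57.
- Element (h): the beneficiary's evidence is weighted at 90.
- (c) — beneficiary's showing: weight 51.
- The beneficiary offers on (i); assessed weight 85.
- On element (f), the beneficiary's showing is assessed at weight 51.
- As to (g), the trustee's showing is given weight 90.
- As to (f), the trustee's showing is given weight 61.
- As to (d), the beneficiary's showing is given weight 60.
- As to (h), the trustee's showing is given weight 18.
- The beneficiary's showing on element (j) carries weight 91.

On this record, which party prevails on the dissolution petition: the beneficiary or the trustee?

— Issue I —
Stage I.1 (beneficiary, clear and convincing evidence, weight exceeds 76): (a) net 90−5=85 > 76 — meets; (b) net 93−7=86 > 76 — meets.
  Stage I.1 is satisfied; the beneficiary continues to bear the burden.
Stage I.2 (beneficiary, a more-likely-than-not showing, weight exceeds 53): (c) 51 ≤ 53 — fails.
  Stage I.2 not carried; the beneficiary fails its burden.
So the trustee prevails on this issue.
— Issue II —
Stage II.1 (beneficiary, a more-likely-than-not showing, weight is at least 54): (d) 60 ≥ 54 — meets; (e) 57 ≥ 54 — meets.
  All elements met. The burden passes to the trustee.
Stage II.2 (trustee, a production showing, weight is at least 8): (f) net 61−51=10 ≥ 8 — meets; (g) net 90−79=11 ≥ 8 — meets.
  All elements met at the final stage.
With every stage satisfied, the trustee prevails on this issue.
— Issue III —
Stage III.1 — burden on beneficiary; standard: clear and convincing evidence (weight is at least 78).
    (h): 90 − 18 = 72 < 78 [not met]
    (i): 85 ≥ 78 [met]
  The beneficiary does not carry Stage III.1.
So the trustee prevails on this issue.
Per-issue: Issue I → trustee; Issue II → trustee; Issue III → trustee. The beneficiary must prevail on at least one issue; overall, the trustee prevails.

trustee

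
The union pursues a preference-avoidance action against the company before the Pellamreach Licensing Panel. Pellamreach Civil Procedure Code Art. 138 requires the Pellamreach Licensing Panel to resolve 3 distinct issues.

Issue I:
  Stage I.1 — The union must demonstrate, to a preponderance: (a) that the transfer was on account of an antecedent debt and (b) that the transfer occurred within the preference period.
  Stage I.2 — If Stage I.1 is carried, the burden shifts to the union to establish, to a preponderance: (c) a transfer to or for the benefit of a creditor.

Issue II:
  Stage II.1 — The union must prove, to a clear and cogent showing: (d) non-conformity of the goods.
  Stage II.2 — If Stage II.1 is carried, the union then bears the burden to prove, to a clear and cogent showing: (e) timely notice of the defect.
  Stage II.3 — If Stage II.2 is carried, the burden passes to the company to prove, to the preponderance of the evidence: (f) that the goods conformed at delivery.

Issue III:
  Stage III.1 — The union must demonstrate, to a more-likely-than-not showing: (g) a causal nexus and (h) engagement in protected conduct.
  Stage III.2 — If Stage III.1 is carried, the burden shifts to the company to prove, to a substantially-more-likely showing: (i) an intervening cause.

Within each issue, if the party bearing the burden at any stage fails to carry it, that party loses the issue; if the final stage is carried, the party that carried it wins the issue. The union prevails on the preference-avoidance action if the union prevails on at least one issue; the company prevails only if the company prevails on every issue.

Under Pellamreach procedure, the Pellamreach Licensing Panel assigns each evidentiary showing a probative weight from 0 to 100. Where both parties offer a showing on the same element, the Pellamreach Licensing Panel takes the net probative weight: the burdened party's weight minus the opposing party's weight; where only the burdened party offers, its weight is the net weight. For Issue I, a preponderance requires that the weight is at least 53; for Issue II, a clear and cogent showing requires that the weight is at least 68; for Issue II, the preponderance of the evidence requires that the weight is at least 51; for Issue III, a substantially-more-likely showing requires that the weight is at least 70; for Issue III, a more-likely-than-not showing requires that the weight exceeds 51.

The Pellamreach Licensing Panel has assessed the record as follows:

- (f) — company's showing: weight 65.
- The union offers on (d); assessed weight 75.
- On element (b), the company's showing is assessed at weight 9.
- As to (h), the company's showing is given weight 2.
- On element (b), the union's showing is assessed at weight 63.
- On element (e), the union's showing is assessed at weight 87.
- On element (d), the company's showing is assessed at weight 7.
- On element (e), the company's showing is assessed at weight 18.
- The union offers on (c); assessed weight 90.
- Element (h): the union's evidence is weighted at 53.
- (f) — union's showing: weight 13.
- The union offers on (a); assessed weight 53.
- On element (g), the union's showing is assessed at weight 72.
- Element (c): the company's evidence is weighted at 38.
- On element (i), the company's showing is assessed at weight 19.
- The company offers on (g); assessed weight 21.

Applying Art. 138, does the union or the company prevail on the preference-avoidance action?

— Issue I —
At Stage I.1 the union must meet a preponderance (weight is at least 53): on (a) the weight is 53, ≥ 53, so (a) meets the standard; on (b) the weight is 63 less the opposing 9 gives net 54, ≥ 53, so (b) meets the standard.
  Stage I.1 carried; the burden remains with the union.
At Stage I.2 the union must meet a preponderance (weight is at least 53): on (c) the weight is 90 less the opposing 38 gives net 52, < 53, so (c) does not meet the standard.
  Not every element is met, so the union fails to carry Stage I.2.
So the company prevails on this issue.
— Issue II —
Stage II.1 — burden on union; standard: a clear and cogent showing (weight is at least 68).
    (d): 75 − 7 = 68 ≥ 68 [met]
  All elements met. The union retains the burden for Stage II.2.
Stage II.2 — burden on union; standard: a clear and cogent showing (weight is at least 68).
    (e): 87 − 18 = 69 ≥ 68 [met]
  Stage II.2 is satisfied; the onus moves to the company.
Stage II.3 — burden on company; standard: the preponderance of the evidence (weight is at least 51).
    (f): 65 − 13 = 52 ≥ 51 [met]
  All elements met at the final stage.
With every stage satisfied, the company prevails on this issue.
— Issue III —
At Stage III.1 the union must meet a more-likely-than-not showing (weight exceeds 51): on (g) the weight is 72 less the opposing 21 gives net 51, ≤ 51, so (g) does not meet the standard; on (h) the weight is 53 less the opposing 2 gives net 51, ≤ 51, so (h) does not meet the standard.
  Stage III.1 not carried; the union fails its burden.
So the company prevails on this issue.
Per-issue: Issue I → company; Issue II → company; Issue III → company. The union must prevail on at least one issue; overall, the company prevails.

company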